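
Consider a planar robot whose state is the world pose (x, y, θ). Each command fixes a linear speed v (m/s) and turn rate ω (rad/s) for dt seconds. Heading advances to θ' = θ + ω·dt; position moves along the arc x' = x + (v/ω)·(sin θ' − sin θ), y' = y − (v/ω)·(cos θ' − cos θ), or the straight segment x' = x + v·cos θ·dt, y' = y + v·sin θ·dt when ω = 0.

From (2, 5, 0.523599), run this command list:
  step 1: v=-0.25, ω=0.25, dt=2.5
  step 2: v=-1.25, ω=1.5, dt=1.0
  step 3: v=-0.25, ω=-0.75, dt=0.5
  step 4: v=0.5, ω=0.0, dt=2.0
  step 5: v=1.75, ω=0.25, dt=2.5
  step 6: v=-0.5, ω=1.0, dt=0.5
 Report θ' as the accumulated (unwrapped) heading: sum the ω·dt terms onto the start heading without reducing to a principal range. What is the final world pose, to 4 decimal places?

step 1: θ'=1.1486 (R=-1.0000) → pose (1.5878, 4.5437, 1.1486)
step 2: θ'=2.6486 (R=-0.8333) → pose (1.9536, 3.4682, 2.6486)
step 3: θ'=2.2736 (R=0.3333) → pose (2.0502, 3.3900, 2.2736)
step 4: θ'=2.2736 (straight) → pose (1.4038, 4.1530, 2.2736)
step 5: θ'=2.8986 (R=7.0000) → pose (-2.2532, 6.4229, 2.8986)
step 6: θ'=3.3986 (R=-0.5000) → pose (-2.0058, 6.4246, 3.3986)

(-2.0058, 6.4246, 3.3986)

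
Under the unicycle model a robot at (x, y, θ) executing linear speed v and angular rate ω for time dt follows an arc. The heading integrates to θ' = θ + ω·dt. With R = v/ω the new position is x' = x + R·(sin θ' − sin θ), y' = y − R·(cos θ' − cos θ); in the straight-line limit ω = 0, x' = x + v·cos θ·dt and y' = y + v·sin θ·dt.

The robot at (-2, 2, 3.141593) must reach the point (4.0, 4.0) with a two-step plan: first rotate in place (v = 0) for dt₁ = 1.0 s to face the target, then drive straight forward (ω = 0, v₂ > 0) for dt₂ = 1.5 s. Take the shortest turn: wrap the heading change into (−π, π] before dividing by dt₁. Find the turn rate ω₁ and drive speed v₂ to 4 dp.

ω₁ = -2.8198, v₂ = 4.2164

heading to target = atan2(4−2, 4−-2) = 0.3218
Δθ = wrap(0.3218 − 3.1416) = -2.8198; ω₁ = Δθ/dt₁ = -2.8198
distance = √((4−-2)² + (4−2)²) = 6.3246; v₂ = distance/dt₂ = 4.2164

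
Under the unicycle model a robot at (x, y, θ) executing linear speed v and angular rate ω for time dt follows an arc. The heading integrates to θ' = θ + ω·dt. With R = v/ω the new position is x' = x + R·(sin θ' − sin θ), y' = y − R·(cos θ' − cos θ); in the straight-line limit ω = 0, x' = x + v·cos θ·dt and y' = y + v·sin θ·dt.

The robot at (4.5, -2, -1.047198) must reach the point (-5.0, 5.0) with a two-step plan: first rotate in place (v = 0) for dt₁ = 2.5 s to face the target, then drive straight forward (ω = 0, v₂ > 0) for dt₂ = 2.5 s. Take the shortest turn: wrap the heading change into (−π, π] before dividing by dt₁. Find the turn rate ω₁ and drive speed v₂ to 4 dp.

heading to target = atan2(5−-2, -5−4.5) = 2.5066
Δθ = wrap(2.5066 − -1.0472) = -2.7294; ω₁ = Δθ/dt₁ = -1.0918
distance = √((-5−4.5)² + (5−-2)²) = 11.8004; v₂ = distance/dt₂ = 4.7202

ω₁ = -1.0918, v₂ = 4.7202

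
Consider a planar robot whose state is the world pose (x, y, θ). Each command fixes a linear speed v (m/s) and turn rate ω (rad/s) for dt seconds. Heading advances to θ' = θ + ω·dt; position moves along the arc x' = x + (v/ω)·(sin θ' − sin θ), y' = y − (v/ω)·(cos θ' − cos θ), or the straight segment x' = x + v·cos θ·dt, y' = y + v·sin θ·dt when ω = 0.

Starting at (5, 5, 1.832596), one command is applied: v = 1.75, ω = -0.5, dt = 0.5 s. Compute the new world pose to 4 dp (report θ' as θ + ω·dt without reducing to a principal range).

θ' = 1.8326 + -0.5·0.5 = 1.5826
R = v/ω = 1.75/-0.5 = -3.5000
x' = 5 + -3.5000·(sin 1.5826 − sin 1.8326) = 4.8810
y' = 5 − -3.5000·(cos 1.5826 − cos 1.8326) = 5.8646

(4.8810, 5.8646, 1.5826)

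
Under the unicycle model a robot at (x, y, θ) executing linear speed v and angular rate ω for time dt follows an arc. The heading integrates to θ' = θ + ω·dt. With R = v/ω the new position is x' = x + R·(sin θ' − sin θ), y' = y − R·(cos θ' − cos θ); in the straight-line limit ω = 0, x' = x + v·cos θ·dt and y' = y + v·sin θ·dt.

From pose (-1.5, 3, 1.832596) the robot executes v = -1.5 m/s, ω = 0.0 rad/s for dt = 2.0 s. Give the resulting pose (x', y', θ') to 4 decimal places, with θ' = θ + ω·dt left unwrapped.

(-0.7235, 0.1022, 1.8326)

θ' = 1.8326 + 0.0·2.0 = 1.8326
ω = 0 → straight: x' = -1.5 + -1.5·cos(1.8326)·2.0 = -0.7235
y' = 3 + -1.5·sin(1.8326)·2.0 = 0.1022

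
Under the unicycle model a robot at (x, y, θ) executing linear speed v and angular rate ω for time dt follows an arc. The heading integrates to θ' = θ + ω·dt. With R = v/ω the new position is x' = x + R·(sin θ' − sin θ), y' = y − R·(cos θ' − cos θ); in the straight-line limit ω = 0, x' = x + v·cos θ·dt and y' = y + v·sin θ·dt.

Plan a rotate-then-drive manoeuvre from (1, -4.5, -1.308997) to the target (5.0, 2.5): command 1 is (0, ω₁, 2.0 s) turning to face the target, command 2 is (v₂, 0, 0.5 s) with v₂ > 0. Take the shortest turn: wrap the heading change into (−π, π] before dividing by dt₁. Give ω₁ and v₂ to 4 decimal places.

heading to target = atan2(2.5−-4.5, 5−1) = 1.0517
Δθ = wrap(1.0517 − -1.3090) = 2.3606; ω₁ = Δθ/dt₁ = 1.1803
distance = √((5−1)² + (2.5−-4.5)²) = 8.0623; v₂ = distance/dt₂ = 16.1245

ω₁ = 1.1803, v₂ = 16.1245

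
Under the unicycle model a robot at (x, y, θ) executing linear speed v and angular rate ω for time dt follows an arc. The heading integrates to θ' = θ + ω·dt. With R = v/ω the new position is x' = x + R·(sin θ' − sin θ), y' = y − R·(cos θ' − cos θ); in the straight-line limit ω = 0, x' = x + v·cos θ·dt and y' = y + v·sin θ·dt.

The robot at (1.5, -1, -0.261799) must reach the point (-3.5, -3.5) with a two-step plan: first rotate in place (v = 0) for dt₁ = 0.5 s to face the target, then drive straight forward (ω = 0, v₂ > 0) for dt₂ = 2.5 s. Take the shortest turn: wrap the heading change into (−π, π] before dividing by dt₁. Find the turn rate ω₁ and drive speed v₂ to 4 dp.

heading to target = atan2(-3.5−-1, -3.5−1.5) = -2.6779
Δθ = wrap(-2.6779 − -0.2618) = -2.4161; ω₁ = Δθ/dt₁ = -4.8323
distance = √((-3.5−1.5)² + (-3.5−-1)²) = 5.5902; v₂ = distance/dt₂ = 2.2361

ω₁ = -4.8323, v₂ = 2.2361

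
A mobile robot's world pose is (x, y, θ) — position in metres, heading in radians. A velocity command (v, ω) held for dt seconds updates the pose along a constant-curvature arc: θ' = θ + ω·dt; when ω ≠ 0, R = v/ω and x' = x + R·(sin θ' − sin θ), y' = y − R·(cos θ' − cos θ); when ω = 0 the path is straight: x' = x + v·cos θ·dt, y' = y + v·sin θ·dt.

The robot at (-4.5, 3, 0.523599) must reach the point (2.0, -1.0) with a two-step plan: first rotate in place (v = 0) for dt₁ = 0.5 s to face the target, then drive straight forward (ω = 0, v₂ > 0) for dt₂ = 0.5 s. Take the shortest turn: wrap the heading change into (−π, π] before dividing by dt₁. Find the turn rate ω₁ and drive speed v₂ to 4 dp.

heading to target = atan2(-1−3, 2−-4.5) = -0.5517
Δθ = wrap(-0.5517 − 0.5236) = -1.0753; ω₁ = Δθ/dt₁ = -2.1505
distance = √((2−-4.5)² + (-1−3)²) = 7.6322; v₂ = distance/dt₂ = 15.2643

ω₁ = -2.1505, v₂ = 15.2643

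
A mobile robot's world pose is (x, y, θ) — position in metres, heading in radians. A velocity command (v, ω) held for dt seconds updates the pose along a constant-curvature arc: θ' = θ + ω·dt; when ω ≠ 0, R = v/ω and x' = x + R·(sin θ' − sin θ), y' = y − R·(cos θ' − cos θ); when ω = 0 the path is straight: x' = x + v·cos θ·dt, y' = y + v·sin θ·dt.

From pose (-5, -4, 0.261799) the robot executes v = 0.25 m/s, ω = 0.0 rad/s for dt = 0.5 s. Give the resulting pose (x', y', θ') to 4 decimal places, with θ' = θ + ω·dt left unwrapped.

(-4.8793, -3.9676, 0.2618)

θ' = 0.2618 + 0.0·0.5 = 0.2618
ω = 0 → straight: x' = -5 + 0.25·cos(0.2618)·0.5 = -4.8793
y' = -4 + 0.25·sin(0.2618)·0.5 = -3.9676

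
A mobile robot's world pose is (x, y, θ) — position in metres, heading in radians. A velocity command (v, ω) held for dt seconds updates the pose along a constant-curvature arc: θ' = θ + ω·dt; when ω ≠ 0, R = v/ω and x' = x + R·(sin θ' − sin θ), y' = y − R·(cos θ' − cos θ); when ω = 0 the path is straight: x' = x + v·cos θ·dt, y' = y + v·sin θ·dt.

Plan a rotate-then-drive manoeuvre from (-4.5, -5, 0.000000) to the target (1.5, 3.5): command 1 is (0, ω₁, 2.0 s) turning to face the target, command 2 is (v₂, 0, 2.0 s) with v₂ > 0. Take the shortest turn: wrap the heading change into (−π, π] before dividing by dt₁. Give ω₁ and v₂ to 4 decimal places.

heading to target = atan2(3.5−-5, 1.5−-4.5) = 0.9561
Δθ = wrap(0.9561 − 0.0000) = 0.9561; ω₁ = Δθ/dt₁ = 0.4781
distance = √((1.5−-4.5)² + (3.5−-5)²) = 10.4043; v₂ = distance/dt₂ = 5.2022

ω₁ = 0.4781, v₂ = 5.2022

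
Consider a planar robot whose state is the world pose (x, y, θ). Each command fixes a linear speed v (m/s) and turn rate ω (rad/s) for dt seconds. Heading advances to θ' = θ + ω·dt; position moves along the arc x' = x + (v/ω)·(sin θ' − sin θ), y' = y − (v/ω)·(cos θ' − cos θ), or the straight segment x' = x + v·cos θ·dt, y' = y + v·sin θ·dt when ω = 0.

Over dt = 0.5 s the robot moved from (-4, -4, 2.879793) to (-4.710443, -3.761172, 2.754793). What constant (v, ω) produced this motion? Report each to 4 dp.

Δθ = 2.754793 − 2.879793 = -0.125000
ω = Δθ/dt = -0.125000/0.5 = -0.2500
R = Δx/(sin θ' − sin θ) = -6.0000
v = R·ω = -6.0000·-0.2500 = 1.5000

v = 1.5000, ω = -0.2500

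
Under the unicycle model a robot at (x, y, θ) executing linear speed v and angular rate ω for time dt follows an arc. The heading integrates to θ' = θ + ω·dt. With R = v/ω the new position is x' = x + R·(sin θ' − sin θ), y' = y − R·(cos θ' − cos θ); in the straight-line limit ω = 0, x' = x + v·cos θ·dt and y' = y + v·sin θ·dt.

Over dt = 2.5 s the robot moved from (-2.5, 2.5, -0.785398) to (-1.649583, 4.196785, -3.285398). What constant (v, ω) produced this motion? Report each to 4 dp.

Δθ = -3.285398 − -0.785398 = -2.500000
ω = Δθ/dt = -2.500000/2.5 = -1.0000
R = −Δy/(cos θ' − cos θ) = 1.0000
v = R·ω = 1.0000·-1.0000 = -1.0000

v = -1.0000, ω = -1.0000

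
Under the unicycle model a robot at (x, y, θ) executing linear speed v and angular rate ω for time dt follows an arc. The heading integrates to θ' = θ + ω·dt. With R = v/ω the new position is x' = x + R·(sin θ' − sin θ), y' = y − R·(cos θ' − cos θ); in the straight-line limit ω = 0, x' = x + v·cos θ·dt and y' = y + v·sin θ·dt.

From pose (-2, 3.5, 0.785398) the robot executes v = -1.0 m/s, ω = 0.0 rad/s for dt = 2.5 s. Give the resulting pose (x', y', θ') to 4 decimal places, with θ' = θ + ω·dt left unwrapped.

θ' = 0.7854 + 0.0·2.5 = 0.7854
ω = 0 → straight: x' = -2 + -1.0·cos(0.7854)·2.5 = -3.7678
y' = 3.5 + -1.0·sin(0.7854)·2.5 = 1.7322

(-3.7678, 1.7322, 0.7854)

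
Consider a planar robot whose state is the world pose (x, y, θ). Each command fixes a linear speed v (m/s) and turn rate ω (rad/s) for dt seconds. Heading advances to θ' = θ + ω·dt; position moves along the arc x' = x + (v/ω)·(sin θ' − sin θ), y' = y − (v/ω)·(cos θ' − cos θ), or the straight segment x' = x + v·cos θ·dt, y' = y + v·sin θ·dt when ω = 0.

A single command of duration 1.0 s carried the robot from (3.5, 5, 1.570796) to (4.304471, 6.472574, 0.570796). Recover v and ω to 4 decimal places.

v = 1.7500, ω = -1.0000

Δθ = 0.570796 − 1.570796 = -1.000000
ω = Δθ/dt = -1.000000/1.0 = -1.0000
R = −Δy/(cos θ' − cos θ) = -1.7500
v = R·ω = -1.7500·-1.0000 = 1.7500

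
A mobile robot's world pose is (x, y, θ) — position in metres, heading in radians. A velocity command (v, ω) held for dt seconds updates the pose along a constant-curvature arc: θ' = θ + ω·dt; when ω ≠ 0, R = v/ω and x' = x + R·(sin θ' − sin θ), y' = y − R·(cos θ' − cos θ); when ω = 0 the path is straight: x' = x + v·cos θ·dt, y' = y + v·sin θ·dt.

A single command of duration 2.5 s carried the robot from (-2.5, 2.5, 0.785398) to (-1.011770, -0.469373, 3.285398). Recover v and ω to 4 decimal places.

Δθ = 3.285398 − 0.785398 = 2.500000
ω = Δθ/dt = 2.500000/2.5 = 1.0000
R = −Δy/(cos θ' − cos θ) = -1.7500
v = R·ω = -1.7500·1.0000 = -1.7500

v = -1.7500, ω = 1.0000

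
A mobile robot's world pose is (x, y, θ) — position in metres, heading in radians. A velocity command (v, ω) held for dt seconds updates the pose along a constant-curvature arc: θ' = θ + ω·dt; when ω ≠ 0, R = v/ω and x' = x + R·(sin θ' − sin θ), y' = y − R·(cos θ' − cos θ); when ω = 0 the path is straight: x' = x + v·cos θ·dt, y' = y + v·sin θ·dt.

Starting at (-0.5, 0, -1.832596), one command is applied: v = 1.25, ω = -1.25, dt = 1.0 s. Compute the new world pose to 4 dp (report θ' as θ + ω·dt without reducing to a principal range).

θ' = -1.8326 + -1.25·1.0 = -3.0826
R = v/ω = 1.25/-1.25 = -1.0000
x' = -0.5 + -1.0000·(sin -3.0826 − sin -1.8326) = -1.4070
y' = 0 − -1.0000·(cos -3.0826 − cos -1.8326) = -0.7394

(-1.4070, -0.7394, -3.0826)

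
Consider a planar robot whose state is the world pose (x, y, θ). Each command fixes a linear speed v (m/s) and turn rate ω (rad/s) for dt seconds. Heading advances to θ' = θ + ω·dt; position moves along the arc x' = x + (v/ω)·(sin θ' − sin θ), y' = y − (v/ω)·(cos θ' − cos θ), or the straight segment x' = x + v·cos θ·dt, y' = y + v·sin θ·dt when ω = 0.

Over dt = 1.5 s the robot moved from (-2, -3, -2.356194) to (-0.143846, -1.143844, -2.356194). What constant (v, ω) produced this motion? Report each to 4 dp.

v = -1.7500, ω = 0.0000

Δθ = -2.356194 − -2.356194 = 0.000000
ω = Δθ/dt = 0.000000/1.5 = 0.0000
ω = 0 → v = (Δx·cos θ + Δy·sin θ)/dt = -1.7500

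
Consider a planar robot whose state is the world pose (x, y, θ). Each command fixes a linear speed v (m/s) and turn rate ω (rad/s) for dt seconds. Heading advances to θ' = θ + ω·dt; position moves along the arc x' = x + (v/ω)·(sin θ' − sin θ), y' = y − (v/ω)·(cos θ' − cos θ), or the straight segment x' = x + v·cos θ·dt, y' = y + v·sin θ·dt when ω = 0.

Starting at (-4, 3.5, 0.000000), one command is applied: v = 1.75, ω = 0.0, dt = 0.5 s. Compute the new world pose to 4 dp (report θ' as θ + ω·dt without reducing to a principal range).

(-3.1250, 3.5000, 0.0000)

θ' = 0.0000 + 0.0·0.5 = 0.0000
ω = 0 → straight: x' = -4 + 1.75·cos(0.0000)·0.5 = -3.1250
y' = 3.5 + 1.75·sin(0.0000)·0.5 = 3.5000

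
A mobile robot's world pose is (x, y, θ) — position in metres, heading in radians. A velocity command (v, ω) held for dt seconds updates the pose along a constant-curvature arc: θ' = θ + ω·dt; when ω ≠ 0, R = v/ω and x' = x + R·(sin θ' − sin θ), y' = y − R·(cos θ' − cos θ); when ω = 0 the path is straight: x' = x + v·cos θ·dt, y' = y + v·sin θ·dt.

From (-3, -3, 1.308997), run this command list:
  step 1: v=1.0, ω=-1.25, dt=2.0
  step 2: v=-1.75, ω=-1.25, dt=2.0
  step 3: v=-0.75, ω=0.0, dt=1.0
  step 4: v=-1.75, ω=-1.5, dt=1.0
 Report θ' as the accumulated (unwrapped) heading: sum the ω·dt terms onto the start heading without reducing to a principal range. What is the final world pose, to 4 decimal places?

step 1: θ'=-1.1910 (R=-0.8000) → pose (-1.4843, -2.9105, -1.1910)
step 2: θ'=-3.6910 (R=1.4000) → pose (0.5470, -1.1975, -3.6910)
step 3: θ'=-3.6910 (straight) → pose (1.1867, -1.5891, -3.6910)
step 4: θ'=-5.1910 (R=1.1667) → pose (1.6130, -3.1214, -5.1910)

(1.6130, -3.1214, -5.1910)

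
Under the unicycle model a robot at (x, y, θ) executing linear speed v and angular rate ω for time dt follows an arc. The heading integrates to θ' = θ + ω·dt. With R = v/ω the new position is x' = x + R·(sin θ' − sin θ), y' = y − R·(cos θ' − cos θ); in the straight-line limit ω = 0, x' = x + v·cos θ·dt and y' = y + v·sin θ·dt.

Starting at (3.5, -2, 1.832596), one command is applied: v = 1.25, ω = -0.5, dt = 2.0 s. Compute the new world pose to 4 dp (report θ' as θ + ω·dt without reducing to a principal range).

θ' = 1.8326 + -0.5·2.0 = 0.8326
R = v/ω = 1.25/-0.5 = -2.5000
x' = 3.5 + -2.5000·(sin 0.8326 − sin 1.8326) = 4.0656
y' = -2 − -2.5000·(cos 0.8326 − cos 1.8326) = 0.3294

(4.0656, 0.3294, 0.8326)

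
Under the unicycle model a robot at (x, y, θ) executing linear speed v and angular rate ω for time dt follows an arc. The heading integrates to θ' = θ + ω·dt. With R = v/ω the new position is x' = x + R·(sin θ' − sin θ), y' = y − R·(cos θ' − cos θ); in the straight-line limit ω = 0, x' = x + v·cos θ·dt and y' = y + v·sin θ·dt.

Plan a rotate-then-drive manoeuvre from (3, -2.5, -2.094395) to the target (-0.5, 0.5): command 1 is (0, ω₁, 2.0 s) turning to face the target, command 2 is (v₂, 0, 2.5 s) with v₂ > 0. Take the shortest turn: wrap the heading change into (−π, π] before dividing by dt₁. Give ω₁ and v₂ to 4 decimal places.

heading to target = atan2(0.5−-2.5, -0.5−3) = 2.4330
Δθ = wrap(2.4330 − -2.0944) = -1.7558; ω₁ = Δθ/dt₁ = -0.8779
distance = √((-0.5−3)² + (0.5−-2.5)²) = 4.6098; v₂ = distance/dt₂ = 1.8439

ω₁ = -0.8779, v₂ = 1.8439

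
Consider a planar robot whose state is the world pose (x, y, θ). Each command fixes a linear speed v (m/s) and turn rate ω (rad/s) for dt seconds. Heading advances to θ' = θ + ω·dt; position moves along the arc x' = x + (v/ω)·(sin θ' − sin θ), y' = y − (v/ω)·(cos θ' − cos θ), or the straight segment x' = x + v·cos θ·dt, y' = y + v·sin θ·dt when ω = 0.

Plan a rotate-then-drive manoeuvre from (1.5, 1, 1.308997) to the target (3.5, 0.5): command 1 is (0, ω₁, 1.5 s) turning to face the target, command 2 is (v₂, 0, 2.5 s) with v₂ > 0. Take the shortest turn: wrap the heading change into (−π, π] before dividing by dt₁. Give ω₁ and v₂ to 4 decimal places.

heading to target = atan2(0.5−1, 3.5−1.5) = -0.2450
Δθ = wrap(-0.2450 − 1.3090) = -1.5540; ω₁ = Δθ/dt₁ = -1.0360
distance = √((3.5−1.5)² + (0.5−1)²) = 2.0616; v₂ = distance/dt₂ = 0.8246

ω₁ = -1.0360, v₂ = 0.8246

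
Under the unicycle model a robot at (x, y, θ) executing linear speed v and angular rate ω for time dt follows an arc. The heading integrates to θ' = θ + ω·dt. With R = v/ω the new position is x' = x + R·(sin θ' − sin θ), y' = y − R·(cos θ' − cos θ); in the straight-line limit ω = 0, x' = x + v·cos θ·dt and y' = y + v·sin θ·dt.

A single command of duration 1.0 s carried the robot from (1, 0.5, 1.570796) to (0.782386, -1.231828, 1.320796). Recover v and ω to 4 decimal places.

Δθ = 1.320796 − 1.570796 = -0.250000
ω = Δθ/dt = -0.250000/1.0 = -0.2500
R = −Δy/(cos θ' − cos θ) = 7.0000
v = R·ω = 7.0000·-0.2500 = -1.7500

v = -1.7500, ω = -0.2500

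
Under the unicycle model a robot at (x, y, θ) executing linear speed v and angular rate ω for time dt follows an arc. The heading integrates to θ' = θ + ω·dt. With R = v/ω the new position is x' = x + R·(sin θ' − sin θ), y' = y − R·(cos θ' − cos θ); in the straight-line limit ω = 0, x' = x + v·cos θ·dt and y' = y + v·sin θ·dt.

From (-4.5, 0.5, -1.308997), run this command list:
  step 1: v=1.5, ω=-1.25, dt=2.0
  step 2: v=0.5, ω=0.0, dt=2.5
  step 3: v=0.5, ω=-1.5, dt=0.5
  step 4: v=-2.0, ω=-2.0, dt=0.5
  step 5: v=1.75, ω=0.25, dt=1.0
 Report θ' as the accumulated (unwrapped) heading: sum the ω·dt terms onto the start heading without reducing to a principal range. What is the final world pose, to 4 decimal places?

step 1: θ'=-3.8090 (R=-1.2000) → pose (-6.4019, -0.7531, -3.8090)
step 2: θ'=-3.8090 (straight) → pose (-7.3836, 0.0206, -3.8090)
step 3: θ'=-4.5590 (R=-0.3333) → pose (-7.5067, 0.2315, -4.5590)
step 4: θ'=-5.5590 (R=1.0000) → pose (-7.8325, -0.6704, -5.5590)
step 5: θ'=-5.3090 (R=7.0000) → pose (-6.6794, 0.6400, -5.3090)

(-6.6794, 0.6400, -5.3090)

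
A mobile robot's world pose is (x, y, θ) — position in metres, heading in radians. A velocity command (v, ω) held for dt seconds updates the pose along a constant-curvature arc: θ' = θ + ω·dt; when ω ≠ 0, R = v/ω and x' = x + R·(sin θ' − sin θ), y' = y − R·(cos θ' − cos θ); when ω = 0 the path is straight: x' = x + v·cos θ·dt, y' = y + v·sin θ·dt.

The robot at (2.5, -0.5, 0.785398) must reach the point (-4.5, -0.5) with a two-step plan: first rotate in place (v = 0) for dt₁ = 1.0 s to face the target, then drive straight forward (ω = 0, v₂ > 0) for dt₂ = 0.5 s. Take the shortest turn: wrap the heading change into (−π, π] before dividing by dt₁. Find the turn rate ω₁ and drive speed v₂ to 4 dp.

ω₁ = 2.3562, v₂ = 14.0000

heading to target = atan2(-0.5−-0.5, -4.5−2.5) = 3.1416
Δθ = wrap(3.1416 − 0.7854) = 2.3562; ω₁ = Δθ/dt₁ = 2.3562
distance = √((-4.5−2.5)² + (-0.5−-0.5)²) = 7.0000; v₂ = distance/dt₂ = 14.0000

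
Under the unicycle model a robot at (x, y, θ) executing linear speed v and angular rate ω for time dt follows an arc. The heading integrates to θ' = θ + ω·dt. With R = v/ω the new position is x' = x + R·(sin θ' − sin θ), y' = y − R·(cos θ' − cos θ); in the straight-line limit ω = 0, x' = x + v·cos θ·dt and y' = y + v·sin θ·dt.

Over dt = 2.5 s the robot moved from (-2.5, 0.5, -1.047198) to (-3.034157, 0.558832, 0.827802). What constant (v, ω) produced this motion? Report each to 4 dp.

v = -0.2500, ω = 0.7500

Δθ = 0.827802 − -1.047198 = 1.875000
ω = Δθ/dt = 1.875000/2.5 = 0.7500
R = Δx/(sin θ' − sin θ) = -0.3333
v = R·ω = -0.3333·0.7500 = -0.2500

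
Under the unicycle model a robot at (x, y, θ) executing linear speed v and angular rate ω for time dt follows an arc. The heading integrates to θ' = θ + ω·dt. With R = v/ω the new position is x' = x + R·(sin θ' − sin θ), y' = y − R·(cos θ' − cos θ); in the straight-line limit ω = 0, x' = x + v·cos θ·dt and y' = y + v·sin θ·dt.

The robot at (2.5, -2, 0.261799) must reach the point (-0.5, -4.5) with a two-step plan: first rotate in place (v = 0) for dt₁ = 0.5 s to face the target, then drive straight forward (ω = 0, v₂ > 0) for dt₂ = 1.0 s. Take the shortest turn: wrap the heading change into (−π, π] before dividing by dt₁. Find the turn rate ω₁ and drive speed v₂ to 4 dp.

heading to target = atan2(-4.5−-2, -0.5−2.5) = -2.4469
Δθ = wrap(-2.4469 − 0.2618) = -2.7087; ω₁ = Δθ/dt₁ = -5.4173
distance = √((-0.5−2.5)² + (-4.5−-2)²) = 3.9051; v₂ = distance/dt₂ = 3.9051

ω₁ = -5.4173, v₂ = 3.9051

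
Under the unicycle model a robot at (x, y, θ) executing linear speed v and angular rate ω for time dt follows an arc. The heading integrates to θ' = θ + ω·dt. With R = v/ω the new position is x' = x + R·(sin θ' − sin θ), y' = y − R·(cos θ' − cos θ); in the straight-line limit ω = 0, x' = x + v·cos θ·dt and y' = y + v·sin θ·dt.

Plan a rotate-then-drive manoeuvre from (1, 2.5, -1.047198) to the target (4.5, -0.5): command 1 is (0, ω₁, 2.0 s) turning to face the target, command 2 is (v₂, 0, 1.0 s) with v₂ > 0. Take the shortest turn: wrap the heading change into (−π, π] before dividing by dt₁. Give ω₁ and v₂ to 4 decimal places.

heading to target = atan2(-0.5−2.5, 4.5−1) = -0.7086
Δθ = wrap(-0.7086 − -1.0472) = 0.3386; ω₁ = Δθ/dt₁ = 0.1693
distance = √((4.5−1)² + (-0.5−2.5)²) = 4.6098; v₂ = distance/dt₂ = 4.6098

ω₁ = 0.1693, v₂ = 4.6098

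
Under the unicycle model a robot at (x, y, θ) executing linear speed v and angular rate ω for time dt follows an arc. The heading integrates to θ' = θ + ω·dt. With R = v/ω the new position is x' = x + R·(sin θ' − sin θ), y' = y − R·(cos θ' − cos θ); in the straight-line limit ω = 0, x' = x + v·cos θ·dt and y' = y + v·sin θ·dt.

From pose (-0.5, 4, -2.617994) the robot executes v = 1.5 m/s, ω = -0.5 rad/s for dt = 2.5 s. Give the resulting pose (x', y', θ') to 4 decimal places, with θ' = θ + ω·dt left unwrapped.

θ' = -2.6180 + -0.5·2.5 = -3.8680
R = v/ω = 1.5/-0.5 = -3.0000
x' = -0.5 + -3.0000·(sin -3.8680 − sin -2.6180) = -3.9926
y' = 4 − -3.0000·(cos -3.8680 − cos -2.6180) = 4.3554

(-3.9926, 4.3554, -3.8680)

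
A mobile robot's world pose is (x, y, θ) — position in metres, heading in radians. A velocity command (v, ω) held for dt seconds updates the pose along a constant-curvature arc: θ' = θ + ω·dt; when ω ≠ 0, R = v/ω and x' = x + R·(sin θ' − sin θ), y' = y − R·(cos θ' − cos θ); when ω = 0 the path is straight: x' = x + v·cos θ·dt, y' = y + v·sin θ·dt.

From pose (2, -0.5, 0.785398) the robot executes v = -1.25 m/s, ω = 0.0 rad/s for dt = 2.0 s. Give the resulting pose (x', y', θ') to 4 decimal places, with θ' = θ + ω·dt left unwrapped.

θ' = 0.7854 + 0.0·2.0 = 0.7854
ω = 0 → straight: x' = 2 + -1.25·cos(0.7854)·2.0 = 0.2322
y' = -0.5 + -1.25·sin(0.7854)·2.0 = -2.2678

(0.2322, -2.2678, 0.7854)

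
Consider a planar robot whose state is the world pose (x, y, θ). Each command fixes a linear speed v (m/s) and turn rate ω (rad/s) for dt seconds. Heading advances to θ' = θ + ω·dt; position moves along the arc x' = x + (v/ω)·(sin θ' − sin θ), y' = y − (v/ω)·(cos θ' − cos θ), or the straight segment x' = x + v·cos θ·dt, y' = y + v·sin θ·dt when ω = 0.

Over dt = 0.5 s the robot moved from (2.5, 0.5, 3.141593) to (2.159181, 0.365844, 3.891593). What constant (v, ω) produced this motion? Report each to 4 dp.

v = 0.7500, ω = 1.5000

Δθ = 3.891593 − 3.141593 = 0.750000
ω = Δθ/dt = 0.750000/0.5 = 1.5000
R = Δx/(sin θ' − sin θ) = 0.5000
v = R·ω = 0.5000·1.5000 = 0.7500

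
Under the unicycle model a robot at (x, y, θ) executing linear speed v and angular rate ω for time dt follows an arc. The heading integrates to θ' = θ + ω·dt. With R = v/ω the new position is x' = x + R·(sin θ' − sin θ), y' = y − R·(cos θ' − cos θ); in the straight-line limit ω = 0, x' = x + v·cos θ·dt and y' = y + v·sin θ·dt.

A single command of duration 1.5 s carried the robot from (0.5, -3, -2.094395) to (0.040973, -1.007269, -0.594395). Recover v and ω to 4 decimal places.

Δθ = -0.594395 − -2.094395 = 1.500000
ω = Δθ/dt = 1.500000/1.5 = 1.0000
R = −Δy/(cos θ' − cos θ) = -1.5000
v = R·ω = -1.5000·1.0000 = -1.5000

v = -1.5000, ω = 1.0000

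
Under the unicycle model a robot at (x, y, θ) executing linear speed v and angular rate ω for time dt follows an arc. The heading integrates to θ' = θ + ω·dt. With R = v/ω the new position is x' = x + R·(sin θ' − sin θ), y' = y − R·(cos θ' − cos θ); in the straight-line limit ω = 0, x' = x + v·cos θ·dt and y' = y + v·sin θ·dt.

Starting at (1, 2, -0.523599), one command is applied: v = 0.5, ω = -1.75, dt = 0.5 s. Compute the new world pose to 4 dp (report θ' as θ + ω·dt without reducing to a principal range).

θ' = -0.5236 + -1.75·0.5 = -1.3986
R = v/ω = 0.5/-1.75 = -0.2857
x' = 1 + -0.2857·(sin -1.3986 − sin -0.5236) = 1.1386
y' = 2 − -0.2857·(cos -1.3986 − cos -0.5236) = 1.8015

(1.1386, 1.8015, -1.3986)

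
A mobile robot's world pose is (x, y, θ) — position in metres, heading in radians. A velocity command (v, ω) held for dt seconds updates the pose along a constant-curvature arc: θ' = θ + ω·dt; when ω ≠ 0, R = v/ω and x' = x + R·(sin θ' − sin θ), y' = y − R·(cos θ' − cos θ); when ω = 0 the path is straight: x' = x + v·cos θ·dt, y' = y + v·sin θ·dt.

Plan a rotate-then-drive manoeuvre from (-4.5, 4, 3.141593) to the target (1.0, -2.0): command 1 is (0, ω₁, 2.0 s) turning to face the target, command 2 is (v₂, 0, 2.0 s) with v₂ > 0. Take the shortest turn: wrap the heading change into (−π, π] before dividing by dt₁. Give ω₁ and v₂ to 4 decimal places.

heading to target = atan2(-2−4, 1−-4.5) = -0.8288
Δθ = wrap(-0.8288 − 3.1416) = 2.3127; ω₁ = Δθ/dt₁ = 1.1564
distance = √((1−-4.5)² + (-2−4)²) = 8.1394; v₂ = distance/dt₂ = 4.0697

ω₁ = 1.1564, v₂ = 4.0697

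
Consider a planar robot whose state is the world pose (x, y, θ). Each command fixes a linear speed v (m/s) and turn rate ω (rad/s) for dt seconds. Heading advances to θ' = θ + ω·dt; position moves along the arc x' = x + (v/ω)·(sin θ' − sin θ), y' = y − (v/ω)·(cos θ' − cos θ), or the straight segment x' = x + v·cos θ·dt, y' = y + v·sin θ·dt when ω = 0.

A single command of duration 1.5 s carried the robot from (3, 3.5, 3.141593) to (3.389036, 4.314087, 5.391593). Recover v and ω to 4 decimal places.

v = -0.7500, ω = 1.5000

Δθ = 5.391593 − 3.141593 = 2.250000
ω = Δθ/dt = 2.250000/1.5 = 1.5000
R = −Δy/(cos θ' − cos θ) = -0.5000
v = R·ω = -0.5000·1.5000 = -0.7500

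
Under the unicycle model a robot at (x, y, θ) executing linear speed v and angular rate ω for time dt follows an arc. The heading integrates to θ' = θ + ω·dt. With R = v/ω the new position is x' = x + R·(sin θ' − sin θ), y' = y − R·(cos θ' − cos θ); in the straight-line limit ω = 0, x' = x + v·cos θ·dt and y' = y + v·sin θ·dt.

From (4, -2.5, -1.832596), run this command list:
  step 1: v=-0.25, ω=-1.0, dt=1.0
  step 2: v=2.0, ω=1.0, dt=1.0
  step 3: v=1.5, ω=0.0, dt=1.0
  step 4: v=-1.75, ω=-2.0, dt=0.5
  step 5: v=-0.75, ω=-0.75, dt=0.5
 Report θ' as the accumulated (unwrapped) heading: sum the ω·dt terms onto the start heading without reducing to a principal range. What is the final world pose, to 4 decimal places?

step 1: θ'=-2.8326 (R=0.2500) → pose (4.1655, -2.3265, -2.8326)
step 2: θ'=-1.8326 (R=2.0000) → pose (2.8418, -3.7142, -1.8326)
step 3: θ'=-1.8326 (straight) → pose (2.4536, -5.1631, -1.8326)
step 4: θ'=-2.8326 (R=0.8750) → pose (3.0327, -4.5560, -2.8326)
step 5: θ'=-3.2076 (R=1.0000) → pose (3.4027, -4.5108, -3.2076)

(3.4027, -4.5108, -3.2076)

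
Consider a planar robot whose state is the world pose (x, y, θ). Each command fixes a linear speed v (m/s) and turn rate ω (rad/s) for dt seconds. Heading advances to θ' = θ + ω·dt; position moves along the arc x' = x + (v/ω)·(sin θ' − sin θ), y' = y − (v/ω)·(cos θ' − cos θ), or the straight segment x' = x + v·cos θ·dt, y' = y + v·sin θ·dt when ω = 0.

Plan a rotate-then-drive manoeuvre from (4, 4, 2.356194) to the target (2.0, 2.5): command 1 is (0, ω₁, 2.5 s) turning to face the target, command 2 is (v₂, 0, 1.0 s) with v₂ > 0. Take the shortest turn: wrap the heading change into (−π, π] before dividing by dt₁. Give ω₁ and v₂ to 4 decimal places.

ω₁ = 0.5716, v₂ = 2.5000

heading to target = atan2(2.5−4, 2−4) = -2.4981
Δθ = wrap(-2.4981 − 2.3562) = 1.4289; ω₁ = Δθ/dt₁ = 0.5716
distance = √((2−4)² + (2.5−4)²) = 2.5000; v₂ = distance/dt₂ = 2.5000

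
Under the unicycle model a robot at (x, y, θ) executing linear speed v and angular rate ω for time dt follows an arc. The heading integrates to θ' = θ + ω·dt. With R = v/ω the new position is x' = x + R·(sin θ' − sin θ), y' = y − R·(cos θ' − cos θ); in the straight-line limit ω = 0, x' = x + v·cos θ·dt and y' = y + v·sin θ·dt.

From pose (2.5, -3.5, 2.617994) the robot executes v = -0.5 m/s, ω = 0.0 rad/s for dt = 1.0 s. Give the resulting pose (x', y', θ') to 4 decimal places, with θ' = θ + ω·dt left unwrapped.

(2.9330, -3.7500, 2.6180)

θ' = 2.6180 + 0.0·1.0 = 2.6180
ω = 0 → straight: x' = 2.5 + -0.5·cos(2.6180)·1.0 = 2.9330
y' = -3.5 + -0.5·sin(2.6180)·1.0 = -3.7500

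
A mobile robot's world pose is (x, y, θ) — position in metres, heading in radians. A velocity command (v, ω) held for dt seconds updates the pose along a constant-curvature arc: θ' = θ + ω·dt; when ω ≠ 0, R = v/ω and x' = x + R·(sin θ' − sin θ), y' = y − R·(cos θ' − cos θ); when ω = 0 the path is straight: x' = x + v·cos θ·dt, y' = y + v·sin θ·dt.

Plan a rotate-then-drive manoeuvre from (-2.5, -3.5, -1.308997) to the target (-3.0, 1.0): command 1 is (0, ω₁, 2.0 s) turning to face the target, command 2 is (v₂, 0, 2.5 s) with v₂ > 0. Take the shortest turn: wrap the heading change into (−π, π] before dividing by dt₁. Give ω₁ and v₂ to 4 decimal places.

ω₁ = 1.4952, v₂ = 1.8111

heading to target = atan2(1−-3.5, -3−-2.5) = 1.6815
Δθ = wrap(1.6815 − -1.3090) = 2.9905; ω₁ = Δθ/dt₁ = 1.4952
distance = √((-3−-2.5)² + (1−-3.5)²) = 4.5277; v₂ = distance/dt₂ = 1.8111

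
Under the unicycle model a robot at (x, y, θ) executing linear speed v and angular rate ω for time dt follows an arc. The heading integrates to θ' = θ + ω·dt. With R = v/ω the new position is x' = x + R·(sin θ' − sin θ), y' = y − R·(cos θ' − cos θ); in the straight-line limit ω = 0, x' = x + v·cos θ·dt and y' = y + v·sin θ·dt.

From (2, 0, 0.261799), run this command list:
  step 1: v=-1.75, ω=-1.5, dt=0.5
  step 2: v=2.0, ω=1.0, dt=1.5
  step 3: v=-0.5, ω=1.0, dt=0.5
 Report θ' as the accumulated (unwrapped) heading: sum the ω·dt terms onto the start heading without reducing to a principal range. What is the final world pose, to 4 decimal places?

(3.7092, 0.5665, 1.5118)

step 1: θ'=-0.4882 (R=1.1667) → pose (1.1508, 0.0965, -0.4882)
step 2: θ'=1.0118 (R=2.0000) → pose (3.7845, 0.8022, 1.0118)
step 3: θ'=1.5118 (R=-0.5000) → pose (3.7092, 0.5665, 1.5118)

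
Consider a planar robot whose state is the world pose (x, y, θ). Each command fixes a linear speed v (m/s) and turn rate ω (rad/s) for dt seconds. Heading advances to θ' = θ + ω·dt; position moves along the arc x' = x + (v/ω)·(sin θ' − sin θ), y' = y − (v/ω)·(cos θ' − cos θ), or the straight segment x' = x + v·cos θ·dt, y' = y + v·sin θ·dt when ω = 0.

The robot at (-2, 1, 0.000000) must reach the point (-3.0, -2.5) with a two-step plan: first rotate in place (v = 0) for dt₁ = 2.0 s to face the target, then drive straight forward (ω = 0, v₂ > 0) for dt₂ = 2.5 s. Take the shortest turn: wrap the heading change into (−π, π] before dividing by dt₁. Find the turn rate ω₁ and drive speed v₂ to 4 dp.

heading to target = atan2(-2.5−1, -3−-2) = -1.8491
Δθ = wrap(-1.8491 − 0.0000) = -1.8491; ω₁ = Δθ/dt₁ = -0.9245
distance = √((-3−-2)² + (-2.5−1)²) = 3.6401; v₂ = distance/dt₂ = 1.4560

ω₁ = -0.9245, v₂ = 1.4560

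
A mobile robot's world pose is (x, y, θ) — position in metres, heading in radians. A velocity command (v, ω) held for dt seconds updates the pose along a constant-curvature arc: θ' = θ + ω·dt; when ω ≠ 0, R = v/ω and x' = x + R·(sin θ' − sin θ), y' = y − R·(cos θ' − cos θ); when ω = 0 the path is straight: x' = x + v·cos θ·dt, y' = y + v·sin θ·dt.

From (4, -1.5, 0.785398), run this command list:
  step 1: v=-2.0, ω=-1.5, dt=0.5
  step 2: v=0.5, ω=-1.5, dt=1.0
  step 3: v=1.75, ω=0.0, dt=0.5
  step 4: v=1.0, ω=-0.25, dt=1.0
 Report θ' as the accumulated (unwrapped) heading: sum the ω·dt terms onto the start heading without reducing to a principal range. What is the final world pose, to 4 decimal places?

(3.5216, -4.0548, -1.7146)

step 1: θ'=0.0354 (R=1.3333) → pose (3.1044, -1.8897, 0.0354)
step 2: θ'=-1.4646 (R=-0.3333) → pose (3.4476, -2.1875, -1.4646)
step 3: θ'=-1.4646 (straight) → pose (3.5404, -3.0576, -1.4646)
step 4: θ'=-1.7146 (R=-4.0000) → pose (3.5216, -4.0548, -1.7146)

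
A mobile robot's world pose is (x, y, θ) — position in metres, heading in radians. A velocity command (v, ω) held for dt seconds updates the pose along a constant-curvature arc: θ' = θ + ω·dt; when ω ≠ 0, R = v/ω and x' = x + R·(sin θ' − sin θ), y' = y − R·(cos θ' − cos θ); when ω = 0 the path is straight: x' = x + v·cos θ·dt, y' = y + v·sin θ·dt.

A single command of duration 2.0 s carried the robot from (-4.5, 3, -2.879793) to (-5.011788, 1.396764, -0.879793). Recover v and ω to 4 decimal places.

Δθ = -0.879793 − -2.879793 = 2.000000
ω = Δθ/dt = 2.000000/2.0 = 1.0000
R = −Δy/(cos θ' − cos θ) = 1.0000
v = R·ω = 1.0000·1.0000 = 1.0000

v = 1.0000, ω = 1.0000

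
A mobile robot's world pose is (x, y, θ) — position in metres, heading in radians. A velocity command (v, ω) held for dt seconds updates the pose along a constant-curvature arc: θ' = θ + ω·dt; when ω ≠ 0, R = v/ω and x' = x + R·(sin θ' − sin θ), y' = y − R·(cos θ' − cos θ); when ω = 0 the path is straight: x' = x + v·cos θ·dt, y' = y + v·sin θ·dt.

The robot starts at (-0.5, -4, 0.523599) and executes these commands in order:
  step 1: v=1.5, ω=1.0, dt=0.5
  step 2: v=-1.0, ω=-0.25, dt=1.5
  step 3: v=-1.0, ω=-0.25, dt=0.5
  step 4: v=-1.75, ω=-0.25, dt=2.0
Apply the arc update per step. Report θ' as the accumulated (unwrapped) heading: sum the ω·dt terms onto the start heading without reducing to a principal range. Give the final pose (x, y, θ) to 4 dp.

(-4.7198, -5.8002, 0.0236)

step 1: θ'=1.0236 (R=1.5000) → pose (0.0310, -3.4814, 1.0236)
step 2: θ'=0.6486 (R=4.0000) → pose (-0.9687, -4.5879, 0.6486)
step 3: θ'=0.5236 (R=4.0000) → pose (-1.3850, -4.8643, 0.5236)
step 4: θ'=0.0236 (R=7.0000) → pose (-4.7198, -5.8002, 0.0236)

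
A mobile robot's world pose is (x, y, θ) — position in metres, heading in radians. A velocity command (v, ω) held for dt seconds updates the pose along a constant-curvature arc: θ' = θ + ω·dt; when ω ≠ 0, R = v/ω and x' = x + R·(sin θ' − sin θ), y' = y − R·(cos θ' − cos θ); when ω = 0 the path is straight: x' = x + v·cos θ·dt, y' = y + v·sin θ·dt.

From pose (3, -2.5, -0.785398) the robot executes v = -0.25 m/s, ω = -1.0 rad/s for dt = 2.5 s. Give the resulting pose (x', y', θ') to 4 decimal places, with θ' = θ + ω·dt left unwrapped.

θ' = -0.7854 + -1.0·2.5 = -3.2854
R = v/ω = -0.25/-1.0 = 0.2500
x' = 3 + 0.2500·(sin -3.2854 − sin -0.7854) = 3.2126
y' = -2.5 − 0.2500·(cos -3.2854 − cos -0.7854) = -2.0758

(3.2126, -2.0758, -3.2854)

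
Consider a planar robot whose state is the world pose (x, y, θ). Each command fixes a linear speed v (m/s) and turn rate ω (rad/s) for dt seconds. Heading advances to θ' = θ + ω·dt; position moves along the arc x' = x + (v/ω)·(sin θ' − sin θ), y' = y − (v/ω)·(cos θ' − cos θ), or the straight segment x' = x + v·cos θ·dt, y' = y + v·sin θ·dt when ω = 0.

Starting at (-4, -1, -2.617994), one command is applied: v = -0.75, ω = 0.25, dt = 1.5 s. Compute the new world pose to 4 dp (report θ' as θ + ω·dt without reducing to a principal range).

θ' = -2.6180 + 0.25·1.5 = -2.2430
R = v/ω = -0.75/0.25 = -3.0000
x' = -4 + -3.0000·(sin -2.2430 − sin -2.6180) = -3.1526
y' = -1 − -3.0000·(cos -2.2430 − cos -2.6180) = -0.2700

(-3.1526, -0.2700, -2.2430)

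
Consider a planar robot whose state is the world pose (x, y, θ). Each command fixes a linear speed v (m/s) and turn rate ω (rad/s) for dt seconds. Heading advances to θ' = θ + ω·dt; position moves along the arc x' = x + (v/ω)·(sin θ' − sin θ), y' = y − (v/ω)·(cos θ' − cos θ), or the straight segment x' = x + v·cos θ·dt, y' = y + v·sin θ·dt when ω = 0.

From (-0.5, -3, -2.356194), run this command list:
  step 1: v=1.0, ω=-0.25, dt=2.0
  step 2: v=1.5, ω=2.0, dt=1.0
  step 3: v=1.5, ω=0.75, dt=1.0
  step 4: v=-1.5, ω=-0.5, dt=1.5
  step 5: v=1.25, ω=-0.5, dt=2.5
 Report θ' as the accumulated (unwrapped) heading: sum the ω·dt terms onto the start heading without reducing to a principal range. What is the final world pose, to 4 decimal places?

(-2.9452, -7.7956, -2.1062)

step 1: θ'=-2.8562 (R=-4.0000) → pose (-2.2023, -4.0098, -2.8562)
step 2: θ'=-0.8562 (R=0.7500) → pose (-2.5576, -5.2209, -0.8562)
step 3: θ'=-0.1062 (R=2.0000) → pose (-1.2589, -5.8990, -0.1062)
step 4: θ'=-0.8562 (R=3.0000) → pose (-3.2070, -4.8819, -0.8562)
step 5: θ'=-2.1062 (R=-2.5000) → pose (-2.9452, -7.7956, -2.1062)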